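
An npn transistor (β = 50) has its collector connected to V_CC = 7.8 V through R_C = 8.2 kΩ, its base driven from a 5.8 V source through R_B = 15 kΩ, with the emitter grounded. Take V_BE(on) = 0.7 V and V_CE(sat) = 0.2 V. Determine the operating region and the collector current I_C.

saturation; I_C ≈ 0.93 mA

Assume active: I_B = (5.8 − 0.7)/15 = 0.34 mA, giving I_C = β·I_B = 17 mA.
But then V_CE = 7.8 − 17×8.2 = -132 V < V_CE(sat) = 0.2 V — impossible in the active region.
So the transistor is saturated. With V_CE = 0.2 V, I_C = (V_CC − 0.2)/R_C = 7.6/8.2 = 0.927 mA.
Check: β·I_B = 17 mA > I_C = 0.927 mA, confirming saturation.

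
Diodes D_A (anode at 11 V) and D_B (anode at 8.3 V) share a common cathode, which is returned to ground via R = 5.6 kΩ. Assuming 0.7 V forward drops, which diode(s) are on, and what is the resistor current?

Assume both conduct. Then node N would need to be at both 11−0.7 = 10.3 V and 8.3−0.7 = 7.6 V, which is impossible.
Assume only D_A conducts: V_N = 11 − 0.7 = 10.3 V, so I_R = 10.3/5.6 = 1.84 mA.
Check D_B: its anode-to-cathode voltage is 8.3 − 10.3 = -2 V < 0.7 V, so it is off. The assumption is consistent.

Only D_A conducts; I_R ≈ 1.8 mA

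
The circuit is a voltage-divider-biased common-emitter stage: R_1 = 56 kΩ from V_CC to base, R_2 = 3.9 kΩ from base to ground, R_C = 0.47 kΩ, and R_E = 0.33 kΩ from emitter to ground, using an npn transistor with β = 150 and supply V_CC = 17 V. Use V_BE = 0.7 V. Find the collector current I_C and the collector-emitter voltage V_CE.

I_C ≈ 1.1 mA, V_CE ≈ 16 V

Thevenize the base divider: V_Th = V_CC·R_2/(R_1+R_2) = 17×3.9/59.9 = 1.11 V, R_Th = R_1‖R_2 = 3.65 kΩ.
Base-emitter loop: V_Th = I_B·R_Th + V_BE + (β+1)I_B·R_E, so I_B = (1.11 − 0.7) / (3.65 + 151×0.33) = 0.00761 mA.
I_C = β·I_B = 150×0.00761 = 1.14 mA, and I_E = (β+1)I_B = 1.15 mA.
V_CE = V_CC − I_C·R_C − I_E·R_E = 17 − 1.14×0.47 − 1.15×0.33 = 16.1 V.
V_CE = 16.1 V > 0.2 V confirms active-region operation.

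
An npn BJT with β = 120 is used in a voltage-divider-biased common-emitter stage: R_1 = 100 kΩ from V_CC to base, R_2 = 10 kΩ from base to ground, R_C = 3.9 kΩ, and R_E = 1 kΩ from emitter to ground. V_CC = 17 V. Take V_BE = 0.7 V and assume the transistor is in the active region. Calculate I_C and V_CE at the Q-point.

Thevenize the base divider: V_Th = V_CC·R_2/(R_1+R_2) = 17×10/110 = 1.55 V, R_Th = R_1‖R_2 = 9.09 kΩ.
Base-emitter loop: V_Th = I_B·R_Th + V_BE + (β+1)I_B·R_E, so I_B = (1.55 − 0.7) / (9.09 + 121×1) = 0.0065 mA.
I_C = β·I_B = 120×0.0065 = 0.78 mA, and I_E = (β+1)I_B = 0.786 mA.
V_CE = V_CC − I_C·R_C − I_E·R_E = 17 − 0.78×3.9 − 0.786×1 = 13.2 V.
V_CE = 13.2 V > 0.2 V confirms active-region operation.

I_C ≈ 0.78 mA, V_CE ≈ 13 V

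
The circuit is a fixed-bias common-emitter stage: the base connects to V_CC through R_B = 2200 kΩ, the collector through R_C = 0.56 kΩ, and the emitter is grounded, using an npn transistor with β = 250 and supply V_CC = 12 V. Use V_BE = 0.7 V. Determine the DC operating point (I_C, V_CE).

I_C ≈ 1.3 mA, V_CE ≈ 11 V

Base loop: V_CC = I_B·R_B + V_BE, so I_B = (12 − 0.7)/2200 kΩ = 0.00514 mA.
In the active region I_C = β·I_B = 250 × 0.00514 = 1.28 mA.
Collector loop: V_CE = V_CC − I_C·R_C = 12 − 1.28×0.56 = 11.3 V.
Since V_CE = 11.3 V > V_CE(sat) ≈ 0.2 V, the transistor is in the active region as assumed.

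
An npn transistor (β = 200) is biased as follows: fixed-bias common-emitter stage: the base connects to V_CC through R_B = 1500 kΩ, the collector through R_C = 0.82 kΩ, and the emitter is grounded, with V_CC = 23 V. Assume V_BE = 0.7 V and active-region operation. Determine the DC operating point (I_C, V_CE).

Base loop: V_CC = I_B·R_B + V_BE, so I_B = (23 − 0.7)/1500 kΩ = 0.0149 mA.
In the active region I_C = β·I_B = 200 × 0.0149 = 2.97 mA.
Collector loop: V_CE = V_CC − I_C·R_C = 23 − 2.97×0.82 = 20.6 V.
Since V_CE = 20.6 V > V_CE(sat) ≈ 0.2 V, the transistor is in the active region as assumed.

I_C ≈ 3 mA, V_CE ≈ 21 V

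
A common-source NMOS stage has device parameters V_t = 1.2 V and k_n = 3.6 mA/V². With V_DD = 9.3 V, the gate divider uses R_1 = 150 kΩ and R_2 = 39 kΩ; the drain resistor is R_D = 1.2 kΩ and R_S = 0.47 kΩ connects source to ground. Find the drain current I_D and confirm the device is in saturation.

V_G = V_DD·R_2/(R_1+R_2) = 9.3×39/189 = 1.92 V.
Assume saturation: I_D = (k_n/2)(V_GS − V_t)² with V_GS = V_G − I_D·R_S = 1.92 − 0.47·I_D.
Substituting gives 0.398·I_D² − 2.22·I_D + 0.931 = 0, with roots I_D = 0.457 or 5.12 mA.
The root I_D = 5.12 mA gives V_GS = -0.486 V ≤ V_t, so take I_D = 0.457 mA.
Then V_GS = 1.7 V and V_DS = V_DD − I_D(R_D+R_S) = 9.3 − 0.457×1.67 = 8.54 V.
Saturation requires V_DS ≥ V_GS − V_t = 0.504 V; 8.54 ≥ 0.504 ✓.

I_D ≈ 0.46 mA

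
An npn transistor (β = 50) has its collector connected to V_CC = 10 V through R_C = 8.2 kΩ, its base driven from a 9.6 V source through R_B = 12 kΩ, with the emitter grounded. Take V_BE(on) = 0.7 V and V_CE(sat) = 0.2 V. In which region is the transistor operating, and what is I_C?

saturation; I_C ≈ 1.2 mA

Assume active: I_B = (9.6 − 0.7)/12 = 0.742 mA, giving I_C = β·I_B = 37.1 mA.
But then V_CE = 10 − 37.1×8.2 = -294 V < V_CE(sat) = 0.2 V — impossible in the active region.
So the transistor is saturated. With V_CE = 0.2 V, I_C = (V_CC − 0.2)/R_C = 9.8/8.2 = 1.2 mA.
Check: β·I_B = 37.1 mA > I_C = 1.2 mA, confirming saturation.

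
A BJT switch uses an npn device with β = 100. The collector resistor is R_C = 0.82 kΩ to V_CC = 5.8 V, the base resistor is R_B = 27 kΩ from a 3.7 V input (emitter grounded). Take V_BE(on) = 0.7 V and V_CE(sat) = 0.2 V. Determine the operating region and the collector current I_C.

Assume active: I_B = (3.7 − 0.7)/27 = 0.111 mA, giving I_C = β·I_B = 11.1 mA.
But then V_CE = 5.8 − 11.1×0.82 = -3.31 V < V_CE(sat) = 0.2 V — impossible in the active region.
So the transistor is saturated. With V_CE = 0.2 V, I_C = (V_CC − 0.2)/R_C = 5.6/0.82 = 6.83 mA.
Check: β·I_B = 11.1 mA > I_C = 6.83 mA, confirming saturation.

saturation; I_C ≈ 6.8 mA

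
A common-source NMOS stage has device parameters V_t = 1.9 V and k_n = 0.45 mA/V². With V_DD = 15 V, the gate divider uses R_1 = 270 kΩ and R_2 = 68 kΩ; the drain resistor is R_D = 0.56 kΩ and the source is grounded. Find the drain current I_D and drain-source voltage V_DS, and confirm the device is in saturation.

V_G = V_DD·R_2/(R_1+R_2) = 15×68/338 = 3.02 V. With the source grounded, V_GS = V_G = 3.02 V.
Assume saturation: I_D = (k_n/2)(V_GS − V_t)² = (0.45/2)×(3.02 − 1.9)² = 0.225×1.12² = 0.281 mA.
V_DS = V_DD − I_D·R_D = 15 − 0.281×0.56 = 14.8 V.
Saturation requires V_DS ≥ V_GS − V_t = 1.12 V; 14.8 ≥ 1.12 ✓.

I_D ≈ 0.28 mA, V_DS ≈ 15 V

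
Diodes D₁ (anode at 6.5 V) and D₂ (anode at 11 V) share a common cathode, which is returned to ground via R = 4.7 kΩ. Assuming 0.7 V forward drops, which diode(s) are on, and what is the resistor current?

Assume both conduct. Then node N would need to be at both 6.5−0.7 = 5.8 V and 11−0.7 = 10.3 V, which is impossible.
Assume only D₂ conducts: V_N = 11 − 0.7 = 10.3 V, so I_R = 10.3/4.7 = 2.19 mA.
Check D₁: its anode-to-cathode voltage is 6.5 − 10.3 = -3.8 V < 0.7 V, so it is off. The assumption is consistent.

Only D₂ conducts; I_R ≈ 2.2 mA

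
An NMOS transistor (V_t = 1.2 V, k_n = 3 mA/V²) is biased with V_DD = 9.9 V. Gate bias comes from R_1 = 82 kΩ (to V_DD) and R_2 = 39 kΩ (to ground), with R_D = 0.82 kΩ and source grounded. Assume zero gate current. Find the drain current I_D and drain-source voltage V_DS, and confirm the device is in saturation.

I_D ≈ 5.9 mA, V_DS ≈ 5 V

V_G = V_DD·R_2/(R_1+R_2) = 9.9×39/121 = 3.19 V. With the source grounded, V_GS = V_G = 3.19 V.
Assume saturation: I_D = (k_n/2)(V_GS − V_t)² = (3/2)×(3.19 − 1.2)² = 1.5×1.99² = 5.95 mA.
V_DS = V_DD − I_D·R_D = 9.9 − 5.95×0.82 = 5.02 V.
Saturation requires V_DS ≥ V_GS − V_t = 1.99 V; 5.02 ≥ 1.99 ✓.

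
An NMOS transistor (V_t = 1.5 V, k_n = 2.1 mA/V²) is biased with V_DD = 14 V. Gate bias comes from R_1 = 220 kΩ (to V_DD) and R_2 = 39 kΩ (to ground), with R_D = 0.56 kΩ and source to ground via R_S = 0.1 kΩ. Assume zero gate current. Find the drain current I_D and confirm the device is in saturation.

V_G = V_DD·R_2/(R_1+R_2) = 14×39/259 = 2.11 V.
Assume saturation: I_D = (k_n/2)(V_GS − V_t)² with V_GS = V_G − I_D·R_S = 2.11 − 0.1·I_D.
Substituting gives 0.0105·I_D² − 1.13·I_D + 0.388 = 0, with roots I_D = 0.345 or 107 mA.
The root I_D = 107 mA gives V_GS = -8.6 V ≤ V_t, so take I_D = 0.345 mA.
Then V_GS = 2.07 V and V_DS = V_DD − I_D(R_D+R_S) = 14 − 0.345×0.66 = 13.8 V.
Saturation requires V_DS ≥ V_GS − V_t = 0.574 V; 13.8 ≥ 0.574 ✓.

I_D ≈ 0.35 mA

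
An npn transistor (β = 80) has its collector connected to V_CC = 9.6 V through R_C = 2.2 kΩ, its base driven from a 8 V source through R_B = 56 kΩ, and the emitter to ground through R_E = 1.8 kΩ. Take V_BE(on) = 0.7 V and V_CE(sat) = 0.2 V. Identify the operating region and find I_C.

Assume active: I_B = (8 − 0.7)/(56 + 81×1.8) = 0.0362 mA, I_C = β·I_B = 2.89 mA.
Then V_CE = 9.6 − 2.89×2.2 − 2.93×1.8 = -2.04 V < 0.2 V — the active assumption fails.
Re-solve with V_CE = 0.2 V. KCL at the emitter: V_E/R_E = (V_BB−0.7−V_E)/R_B + (V_CC−0.2−V_E)/R_C, giving V_E = 4.28 V.
I_C = (V_CC − 0.2 − V_E)/R_C = (9.4 − 4.28)/2.2 = 2.33 mA.
Check: I_B = (7.3 − 4.28)/56 = 0.0539 mA, and β·I_B = 4.31 mA > I_C, confirming saturation.

saturation; I_C ≈ 2.3 mA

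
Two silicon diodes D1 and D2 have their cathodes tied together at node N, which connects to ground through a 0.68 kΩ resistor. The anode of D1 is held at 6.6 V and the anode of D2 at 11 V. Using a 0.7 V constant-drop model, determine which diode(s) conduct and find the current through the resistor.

Only D2 conducts; I_R ≈ 15 mA

Assume both conduct. Then node N would need to be at both 6.6−0.7 = 5.9 V and 11−0.7 = 10.3 V, which is impossible.
Assume only D2 conducts: V_N = 11 − 0.7 = 10.3 V, so I_R = 10.3/0.68 = 15.1 mA.
Check D1: its anode-to-cathode voltage is 6.6 − 10.3 = -3.7 V < 0.7 V, so it is off. The assumption is consistent.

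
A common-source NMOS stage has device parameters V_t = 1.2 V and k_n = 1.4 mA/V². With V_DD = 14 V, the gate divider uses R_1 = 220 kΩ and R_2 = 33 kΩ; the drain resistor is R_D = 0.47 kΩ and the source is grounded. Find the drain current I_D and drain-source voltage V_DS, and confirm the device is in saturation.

I_D ≈ 0.27 mA, V_DS ≈ 14 V

V_G = V_DD·R_2/(R_1+R_2) = 14×33/253 = 1.83 V. With the source grounded, V_GS = V_G = 1.83 V.
Assume saturation: I_D = (k_n/2)(V_GS − V_t)² = (1.4/2)×(1.83 − 1.2)² = 0.7×0.626² = 0.274 mA.
V_DS = V_DD − I_D·R_D = 14 − 0.274×0.47 = 13.9 V.
Saturation requires V_DS ≥ V_GS − V_t = 0.626 V; 13.9 ≥ 0.626 ✓.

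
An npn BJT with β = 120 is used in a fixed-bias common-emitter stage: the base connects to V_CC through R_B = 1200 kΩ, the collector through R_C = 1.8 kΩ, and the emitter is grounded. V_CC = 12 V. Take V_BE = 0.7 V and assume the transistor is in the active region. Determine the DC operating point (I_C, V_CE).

I_C ≈ 1.1 mA, V_CE ≈ 10 V

Base loop: V_CC = I_B·R_B + V_BE, so I_B = (12 − 0.7)/1200 kΩ = 0.00942 mA.
In the active region I_C = β·I_B = 120 × 0.00942 = 1.13 mA.
Collector loop: V_CE = V_CC − I_C·R_C = 12 − 1.13×1.8 = 9.97 V.
Since V_CE = 9.97 V > V_CE(sat) ≈ 0.2 V, the transistor is in the active region as assumed.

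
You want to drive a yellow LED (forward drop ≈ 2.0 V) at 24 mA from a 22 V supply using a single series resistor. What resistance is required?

R ≈ 0.83 kΩ

The resistor drops V_S − V_D = 22 − 2.0 = 20 V at 24 mA.
R = 20 V / 24 mA = 0.833 kΩ.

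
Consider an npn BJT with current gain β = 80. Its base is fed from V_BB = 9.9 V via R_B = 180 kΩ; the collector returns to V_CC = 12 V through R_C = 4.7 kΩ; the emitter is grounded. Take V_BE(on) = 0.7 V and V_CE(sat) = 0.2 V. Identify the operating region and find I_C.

saturation; I_C ≈ 2.5 mA

Assume active: I_B = (9.9 − 0.7)/180 = 0.0511 mA, giving I_C = β·I_B = 4.09 mA.
But then V_CE = 12 − 4.09×4.7 = -7.22 V < V_CE(sat) = 0.2 V — impossible in the active region.
So the transistor is saturated. With V_CE = 0.2 V, I_C = (V_CC − 0.2)/R_C = 11.8/4.7 = 2.51 mA.
Check: β·I_B = 4.09 mA > I_C = 2.51 mA, confirming saturation.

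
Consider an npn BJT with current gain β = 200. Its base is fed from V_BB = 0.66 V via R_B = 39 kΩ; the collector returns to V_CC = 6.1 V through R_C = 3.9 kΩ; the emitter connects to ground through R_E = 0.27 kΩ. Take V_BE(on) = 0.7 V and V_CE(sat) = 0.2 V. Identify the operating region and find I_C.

cutoff; I_C ≈ 0

V_BB = 0.66 V ≤ V_BE(on) = 0.7 V, so the base-emitter junction is not forward biased.
The transistor is in cutoff: I_B = I_C = 0.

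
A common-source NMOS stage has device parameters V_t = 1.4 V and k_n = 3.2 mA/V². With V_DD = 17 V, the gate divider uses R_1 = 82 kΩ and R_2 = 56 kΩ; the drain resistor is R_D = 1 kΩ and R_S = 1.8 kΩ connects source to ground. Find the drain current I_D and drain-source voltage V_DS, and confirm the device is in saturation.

V_G = V_DD·R_2/(R_1+R_2) = 17×56/138 = 6.9 V.
Assume saturation: I_D = (k_n/2)(V_GS − V_t)² with V_GS = V_G − I_D·R_S = 6.9 − 1.8·I_D.
Substituting gives 5.18·I_D² − 32.7·I_D + 48.4 = 0, with roots I_D = 2.38 or 3.92 mA.
The root I_D = 3.92 mA gives V_GS = -0.166 V ≤ V_t, so take I_D = 2.38 mA.
Then V_GS = 2.62 V and V_DS = V_DD − I_D(R_D+R_S) = 17 − 2.38×2.8 = 10.3 V.
Saturation requires V_DS ≥ V_GS − V_t = 1.22 V; 10.3 ≥ 1.22 ✓.

I_D ≈ 2.4 mA, V_DS ≈ 10 V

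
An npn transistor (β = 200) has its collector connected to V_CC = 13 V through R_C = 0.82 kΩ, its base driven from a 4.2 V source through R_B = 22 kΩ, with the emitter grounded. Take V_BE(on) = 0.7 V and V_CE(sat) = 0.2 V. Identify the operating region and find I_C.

Assume active: I_B = (4.2 − 0.7)/22 = 0.159 mA, giving I_C = β·I_B = 31.8 mA.
But then V_CE = 13 − 31.8×0.82 = -13.1 V < V_CE(sat) = 0.2 V — impossible in the active region.
So the transistor is saturated. With V_CE = 0.2 V, I_C = (V_CC − 0.2)/R_C = 12.8/0.82 = 15.6 mA.
Check: β·I_B = 31.8 mA > I_C = 15.6 mA, confirming saturation.

saturation; I_C ≈ 16 mA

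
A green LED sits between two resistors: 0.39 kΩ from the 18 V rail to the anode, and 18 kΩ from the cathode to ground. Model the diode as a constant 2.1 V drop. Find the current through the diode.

I ≈ 0.86 mA

The two resistors are in series with the diode, so KVL gives 18 = I·0.39 + 2.1 + I·18.
I = (18 − 2.1) / (0.39 + 18) kΩ = 15.9 / 18.4 = 0.865 mA.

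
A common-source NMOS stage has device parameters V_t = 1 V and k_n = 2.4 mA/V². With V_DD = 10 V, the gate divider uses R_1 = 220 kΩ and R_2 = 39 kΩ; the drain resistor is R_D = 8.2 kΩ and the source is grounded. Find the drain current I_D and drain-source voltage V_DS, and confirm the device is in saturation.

I_D ≈ 0.31 mA, V_DS ≈ 7.5 V

V_G = V_DD·R_2/(R_1+R_2) = 10×39/259 = 1.51 V. With the source grounded, V_GS = V_G = 1.51 V.
Assume saturation: I_D = (k_n/2)(V_GS − V_t)² = (2.4/2)×(1.51 − 1)² = 1.2×0.506² = 0.307 mA.
V_DS = V_DD − I_D·R_D = 10 − 0.307×8.2 = 7.48 V.
Saturation requires V_DS ≥ V_GS − V_t = 0.506 V; 7.48 ≥ 0.506 ✓.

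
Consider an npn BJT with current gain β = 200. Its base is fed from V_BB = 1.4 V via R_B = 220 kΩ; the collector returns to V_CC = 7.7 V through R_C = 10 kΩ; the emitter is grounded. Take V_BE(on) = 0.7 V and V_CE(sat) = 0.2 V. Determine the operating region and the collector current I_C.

active; I_C ≈ 0.64 mA

Assume active. Base-emitter loop: I_B = (V_BB − V_BE)/R_B = (1.4 − 0.7)/220 = 0.00318 mA.
I_C = β·I_B = 200×0.00318 = 0.636 mA.
V_CE = V_CC − I_C·R_C = 7.7 − 0.636×10 = 1.34 V > V_CE(sat), so the active-region assumption holds.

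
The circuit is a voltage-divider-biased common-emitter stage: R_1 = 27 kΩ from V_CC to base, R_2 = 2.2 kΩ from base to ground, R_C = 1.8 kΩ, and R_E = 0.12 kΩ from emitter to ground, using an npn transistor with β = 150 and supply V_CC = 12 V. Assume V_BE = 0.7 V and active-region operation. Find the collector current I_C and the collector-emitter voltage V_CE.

I_C ≈ 1.5 mA, V_CE ≈ 9.1 V

Thevenize the base divider: V_Th = V_CC·R_2/(R_1+R_2) = 12×2.2/29.2 = 0.904 V, R_Th = R_1‖R_2 = 2.03 kΩ.
Base-emitter loop: V_Th = I_B·R_Th + V_BE + (β+1)I_B·R_E, so I_B = (0.904 − 0.7) / (2.03 + 151×0.12) = 0.0101 mA.
I_C = β·I_B = 150×0.0101 = 1.52 mA, and I_E = (β+1)I_B = 1.53 mA.
V_CE = V_CC − I_C·R_C − I_E·R_E = 12 − 1.52×1.8 − 1.53×0.12 = 9.08 V.
V_CE = 9.08 V > 0.2 V confirms active-region operation.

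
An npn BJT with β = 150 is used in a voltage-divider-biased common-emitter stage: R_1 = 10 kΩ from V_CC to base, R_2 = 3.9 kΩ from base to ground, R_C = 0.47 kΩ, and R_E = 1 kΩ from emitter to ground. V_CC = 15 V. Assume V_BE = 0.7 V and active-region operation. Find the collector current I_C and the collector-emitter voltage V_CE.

I_C ≈ 3.4 mA, V_CE ≈ 9.9 V

Thevenize the base divider: V_Th = V_CC·R_2/(R_1+R_2) = 15×3.9/13.9 = 4.21 V, R_Th = R_1‖R_2 = 2.81 kΩ.
Base-emitter loop: V_Th = I_B·R_Th + V_BE + (β+1)I_B·R_E, so I_B = (4.21 − 0.7) / (2.81 + 151×1) = 0.0228 mA.
I_C = β·I_B = 150×0.0228 = 3.42 mA, and I_E = (β+1)I_B = 3.44 mA.
V_CE = V_CC − I_C·R_C − I_E·R_E = 15 − 3.42×0.47 − 3.44×1 = 9.95 V.
V_CE = 9.95 V > 0.2 V confirms active-region operation.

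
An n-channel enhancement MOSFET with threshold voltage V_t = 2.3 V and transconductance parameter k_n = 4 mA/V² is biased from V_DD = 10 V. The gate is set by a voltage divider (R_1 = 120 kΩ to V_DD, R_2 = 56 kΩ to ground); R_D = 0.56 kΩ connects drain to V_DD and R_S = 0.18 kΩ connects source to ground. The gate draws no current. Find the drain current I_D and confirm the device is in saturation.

I_D ≈ 0.99 mA

V_G = V_DD·R_2/(R_1+R_2) = 10×56/176 = 3.18 V.
Assume saturation: I_D = (k_n/2)(V_GS − V_t)² with V_GS = V_G − I_D·R_S = 3.18 − 0.18·I_D.
Substituting gives 0.0648·I_D² − 1.63·I_D + 1.56 = 0, with roots I_D = 0.99 or 24.2 mA.
The root I_D = 24.2 mA gives V_GS = -1.18 V ≤ V_t, so take I_D = 0.99 mA.
Then V_GS = 3 V and V_DS = V_DD − I_D(R_D+R_S) = 10 − 0.99×0.74 = 9.27 V.
Saturation requires V_DS ≥ V_GS − V_t = 0.704 V; 9.27 ≥ 0.704 ✓.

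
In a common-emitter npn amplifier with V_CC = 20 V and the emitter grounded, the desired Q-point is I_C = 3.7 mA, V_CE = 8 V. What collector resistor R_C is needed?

Collector loop: V_CC = I_C·R_C + V_CE.
R_C = (V_CC − V_CE)/I_C = (20 − 8)/3.7 = 3.24 kΩ.

R_C ≈ 3.2 kΩ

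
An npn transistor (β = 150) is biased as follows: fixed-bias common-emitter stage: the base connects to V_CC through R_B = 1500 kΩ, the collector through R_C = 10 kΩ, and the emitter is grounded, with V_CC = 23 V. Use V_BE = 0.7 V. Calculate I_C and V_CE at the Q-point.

Base loop: V_CC = I_B·R_B + V_BE, so I_B = (23 − 0.7)/1500 kΩ = 0.0149 mA.
In the active region I_C = β·I_B = 150 × 0.0149 = 2.23 mA.
Collector loop: V_CE = V_CC − I_C·R_C = 23 − 2.23×10 = 0.7 V.
Since V_CE = 0.7 V > V_CE(sat) ≈ 0.2 V, the transistor is in the active region as assumed.

I_C ≈ 2.2 mA, V_CE ≈ 0.7 V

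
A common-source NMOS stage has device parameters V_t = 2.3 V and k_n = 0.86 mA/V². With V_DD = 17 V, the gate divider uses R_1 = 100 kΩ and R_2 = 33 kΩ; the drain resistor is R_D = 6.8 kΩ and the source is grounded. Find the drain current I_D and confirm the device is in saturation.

I_D ≈ 1.6 mA

V_G = V_DD·R_2/(R_1+R_2) = 17×33/133 = 4.22 V. With the source grounded, V_GS = V_G = 4.22 V.
Assume saturation: I_D = (k_n/2)(V_GS − V_t)² = (0.86/2)×(4.22 − 2.3)² = 0.43×1.92² = 1.58 mA.
V_DS = V_DD − I_D·R_D = 17 − 1.58×6.8 = 6.24 V.
Saturation requires V_DS ≥ V_GS − V_t = 1.92 V; 6.24 ≥ 1.92 ✓.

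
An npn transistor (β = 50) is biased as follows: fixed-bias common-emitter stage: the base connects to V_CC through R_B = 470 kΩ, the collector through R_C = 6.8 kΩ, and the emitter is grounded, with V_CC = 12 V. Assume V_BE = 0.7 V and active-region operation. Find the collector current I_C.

I_C ≈ 1.2 mA

Base loop: V_CC = I_B·R_B + V_BE, so I_B = (12 − 0.7)/470 kΩ = 0.024 mA.
In the active region I_C = β·I_B = 50 × 0.024 = 1.2 mA.
Collector loop: V_CE = V_CC − I_C·R_C = 12 − 1.2×6.8 = 3.83 V.
Since V_CE = 3.83 V > V_CE(sat) ≈ 0.2 V, the transistor is in the active region as assumed.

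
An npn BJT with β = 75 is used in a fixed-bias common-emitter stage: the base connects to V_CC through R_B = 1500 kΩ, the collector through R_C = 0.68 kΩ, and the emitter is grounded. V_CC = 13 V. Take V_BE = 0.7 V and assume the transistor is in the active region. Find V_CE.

Base loop: V_CC = I_B·R_B + V_BE, so I_B = (13 − 0.7)/1500 kΩ = 0.0082 mA.
In the active region I_C = β·I_B = 75 × 0.0082 = 0.615 mA.
Collector loop: V_CE = V_CC − I_C·R_C = 13 − 0.615×0.68 = 12.6 V.
Since V_CE = 12.6 V > V_CE(sat) ≈ 0.2 V, the transistor is in the active region as assumed.

V_CE ≈ 13 V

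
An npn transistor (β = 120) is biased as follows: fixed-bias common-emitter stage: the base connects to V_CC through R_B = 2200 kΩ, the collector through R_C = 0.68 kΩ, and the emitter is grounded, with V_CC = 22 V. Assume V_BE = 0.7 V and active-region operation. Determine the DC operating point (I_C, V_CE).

Base loop: V_CC = I_B·R_B + V_BE, so I_B = (22 − 0.7)/2200 kΩ = 0.00968 mA.
In the active region I_C = β·I_B = 120 × 0.00968 = 1.16 mA.
Collector loop: V_CE = V_CC − I_C·R_C = 22 − 1.16×0.68 = 21.2 V.
Since V_CE = 21.2 V > V_CE(sat) ≈ 0.2 V, the transistor is in the active region as assumed.

I_C ≈ 1.2 mA, V_CE ≈ 21 V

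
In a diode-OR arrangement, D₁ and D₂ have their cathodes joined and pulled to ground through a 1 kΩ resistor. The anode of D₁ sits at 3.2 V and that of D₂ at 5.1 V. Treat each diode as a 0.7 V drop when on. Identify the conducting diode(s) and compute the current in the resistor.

Assume both conduct. Then node N would need to be at both 3.2−0.7 = 2.5 V and 5.1−0.7 = 4.4 V, which is impossible.
Assume only D₂ conducts: V_N = 5.1 − 0.7 = 4.4 V, so I_R = 4.4/1 = 4.4 mA.
Check D₁: its anode-to-cathode voltage is 3.2 − 4.4 = -1.2 V < 0.7 V, so it is off. The assumption is consistent.

Only D₂ conducts; I_R ≈ 4.4 mA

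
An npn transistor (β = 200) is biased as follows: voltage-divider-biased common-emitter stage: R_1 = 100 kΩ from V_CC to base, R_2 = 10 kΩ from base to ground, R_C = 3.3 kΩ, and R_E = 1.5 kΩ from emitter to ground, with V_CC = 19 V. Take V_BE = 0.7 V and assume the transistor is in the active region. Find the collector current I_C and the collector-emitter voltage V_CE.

I_C ≈ 0.66 mA, V_CE ≈ 16 V

Thevenize the base divider: V_Th = V_CC·R_2/(R_1+R_2) = 19×10/110 = 1.73 V, R_Th = R_1‖R_2 = 9.09 kΩ.
Base-emitter loop: V_Th = I_B·R_Th + V_BE + (β+1)I_B·R_E, so I_B = (1.73 − 0.7) / (9.09 + 201×1.5) = 0.00331 mA.
I_C = β·I_B = 200×0.00331 = 0.661 mA, and I_E = (β+1)I_B = 0.665 mA.
V_CE = V_CC − I_C·R_C − I_E·R_E = 19 − 0.661×3.3 − 0.665×1.5 = 15.8 V.
V_CE = 15.8 V > 0.2 V confirms active-region operation.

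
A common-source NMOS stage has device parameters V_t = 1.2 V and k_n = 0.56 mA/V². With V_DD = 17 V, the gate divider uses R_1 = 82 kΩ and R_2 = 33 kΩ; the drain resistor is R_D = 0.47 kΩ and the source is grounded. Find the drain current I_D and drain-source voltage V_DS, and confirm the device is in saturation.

V_G = V_DD·R_2/(R_1+R_2) = 17×33/115 = 4.88 V. With the source grounded, V_GS = V_G = 4.88 V.
Assume saturation: I_D = (k_n/2)(V_GS − V_t)² = (0.56/2)×(4.88 − 1.2)² = 0.28×3.68² = 3.79 mA.
V_DS = V_DD − I_D·R_D = 17 − 3.79×0.47 = 15.2 V.
Saturation requires V_DS ≥ V_GS − V_t = 3.68 V; 15.2 ≥ 3.68 ✓.

I_D ≈ 3.8 mA, V_DS ≈ 15 V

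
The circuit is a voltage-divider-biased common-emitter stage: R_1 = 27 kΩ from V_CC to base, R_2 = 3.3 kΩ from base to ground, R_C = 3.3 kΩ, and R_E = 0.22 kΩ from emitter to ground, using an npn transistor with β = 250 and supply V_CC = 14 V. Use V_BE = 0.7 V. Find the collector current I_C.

I_C ≈ 3.5 mA

Thevenize the base divider: V_Th = V_CC·R_2/(R_1+R_2) = 14×3.3/30.3 = 1.52 V, R_Th = R_1‖R_2 = 2.94 kΩ.
Base-emitter loop: V_Th = I_B·R_Th + V_BE + (β+1)I_B·R_E, so I_B = (1.52 − 0.7) / (2.94 + 251×0.22) = 0.0142 mA.
I_C = β·I_B = 250×0.0142 = 3.55 mA, and I_E = (β+1)I_B = 3.56 mA.
V_CE = V_CC − I_C·R_C − I_E·R_E = 14 − 3.55×3.3 − 3.56×0.22 = 1.52 V.
V_CE = 1.52 V > 0.2 V confirms active-region operation.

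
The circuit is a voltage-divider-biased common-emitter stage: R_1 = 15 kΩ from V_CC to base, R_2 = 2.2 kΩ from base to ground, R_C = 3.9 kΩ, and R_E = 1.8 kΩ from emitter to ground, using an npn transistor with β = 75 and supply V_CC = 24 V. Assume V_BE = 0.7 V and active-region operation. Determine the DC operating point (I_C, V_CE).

I_C ≈ 1.3 mA, V_CE ≈ 17 V

Thevenize the base divider: V_Th = V_CC·R_2/(R_1+R_2) = 24×2.2/17.2 = 3.07 V, R_Th = R_1‖R_2 = 1.92 kΩ.
Base-emitter loop: V_Th = I_B·R_Th + V_BE + (β+1)I_B·R_E, so I_B = (3.07 − 0.7) / (1.92 + 76×1.8) = 0.0171 mA.
I_C = β·I_B = 75×0.0171 = 1.28 mA, and I_E = (β+1)I_B = 1.3 mA.
V_CE = V_CC − I_C·R_C − I_E·R_E = 24 − 1.28×3.9 − 1.3×1.8 = 16.7 V.
V_CE = 16.7 V > 0.2 V confirms active-region operation.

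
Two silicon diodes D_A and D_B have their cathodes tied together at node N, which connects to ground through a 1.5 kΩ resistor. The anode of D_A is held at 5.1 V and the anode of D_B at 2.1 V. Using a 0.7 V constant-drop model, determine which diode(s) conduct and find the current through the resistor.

Assume both conduct. Then node N would need to be at both 5.1−0.7 = 4.4 V and 2.1−0.7 = 1.4 V, which is impossible.
Assume only D_A conducts: V_N = 5.1 − 0.7 = 4.4 V, so I_R = 4.4/1.5 = 2.93 mA.
Check D_B: its anode-to-cathode voltage is 2.1 − 4.4 = -2.3 V < 0.7 V, so it is off. The assumption is consistent.

Only D_A conducts; I_R ≈ 2.9 mA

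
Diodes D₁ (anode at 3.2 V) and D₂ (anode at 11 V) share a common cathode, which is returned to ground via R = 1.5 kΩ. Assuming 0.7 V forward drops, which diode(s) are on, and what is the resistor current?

Only D₂ conducts; I_R ≈ 6.9 mA

Assume both conduct. Then node N would need to be at both 3.2−0.7 = 2.5 V and 11−0.7 = 10.3 V, which is impossible.
Assume only D₂ conducts: V_N = 11 − 0.7 = 10.3 V, so I_R = 10.3/1.5 = 6.87 mA.
Check D₁: its anode-to-cathode voltage is 3.2 − 10.3 = -7.1 V < 0.7 V, so it is off. The assumption is consistent.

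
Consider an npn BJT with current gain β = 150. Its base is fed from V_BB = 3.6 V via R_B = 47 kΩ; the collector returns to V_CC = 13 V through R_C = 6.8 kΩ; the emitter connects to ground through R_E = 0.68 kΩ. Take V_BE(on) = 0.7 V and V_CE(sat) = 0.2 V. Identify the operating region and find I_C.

Assume active: I_B = (3.6 − 0.7)/(47 + 151×0.68) = 0.0194 mA, I_C = β·I_B = 2.91 mA.
Then V_CE = 13 − 2.91×6.8 − 2.93×0.68 = -8.75 V < 0.2 V — the active assumption fails.
Re-solve with V_CE = 0.2 V. KCL at the emitter: V_E/R_E = (V_BB−0.7−V_E)/R_B + (V_CC−0.2−V_E)/R_C, giving V_E = 1.19 V.
I_C = (V_CC − 0.2 − V_E)/R_C = (12.8 − 1.19)/6.8 = 1.71 mA.
Check: I_B = (2.9 − 1.19)/47 = 0.0365 mA, and β·I_B = 5.47 mA > I_C, confirming saturation.

saturation; I_C ≈ 1.7 mA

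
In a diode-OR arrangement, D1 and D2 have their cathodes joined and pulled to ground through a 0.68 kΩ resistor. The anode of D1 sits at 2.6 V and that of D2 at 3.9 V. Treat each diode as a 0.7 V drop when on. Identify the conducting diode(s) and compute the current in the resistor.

Assume both conduct. Then node N would need to be at both 2.6−0.7 = 1.9 V and 3.9−0.7 = 3.2 V, which is impossible.
Assume only D2 conducts: V_N = 3.9 − 0.7 = 3.2 V, so I_R = 3.2/0.68 = 4.71 mA.
Check D1: its anode-to-cathode voltage is 2.6 − 3.2 = -0.6 V < 0.7 V, so it is off. The assumption is consistent.

Only D2 conducts; I_R ≈ 4.7 mA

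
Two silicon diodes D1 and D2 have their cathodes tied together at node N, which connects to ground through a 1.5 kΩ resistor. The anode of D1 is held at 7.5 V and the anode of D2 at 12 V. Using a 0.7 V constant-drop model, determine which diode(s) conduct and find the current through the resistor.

Only D2 conducts; I_R ≈ 7.5 mA

Assume both conduct. Then node N would need to be at both 7.5−0.7 = 6.8 V and 12−0.7 = 11.3 V, which is impossible.
Assume only D2 conducts: V_N = 12 − 0.7 = 11.3 V, so I_R = 11.3/1.5 = 7.53 mA.
Check D1: its anode-to-cathode voltage is 7.5 − 11.3 = -3.8 V < 0.7 V, so it is off. The assumption is consistent.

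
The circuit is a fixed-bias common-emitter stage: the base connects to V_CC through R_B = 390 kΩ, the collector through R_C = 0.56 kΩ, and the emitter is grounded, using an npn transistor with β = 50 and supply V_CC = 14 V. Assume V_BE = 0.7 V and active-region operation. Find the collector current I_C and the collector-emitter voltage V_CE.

I_C ≈ 1.7 mA, V_CE ≈ 13 V

Base loop: V_CC = I_B·R_B + V_BE, so I_B = (14 − 0.7)/390 kΩ = 0.0341 mA.
In the active region I_C = β·I_B = 50 × 0.0341 = 1.71 mA.
Collector loop: V_CE = V_CC − I_C·R_C = 14 − 1.71×0.56 = 13 V.
Since V_CE = 13 V > V_CE(sat) ≈ 0.2 V, the transistor is in the active region as assumed.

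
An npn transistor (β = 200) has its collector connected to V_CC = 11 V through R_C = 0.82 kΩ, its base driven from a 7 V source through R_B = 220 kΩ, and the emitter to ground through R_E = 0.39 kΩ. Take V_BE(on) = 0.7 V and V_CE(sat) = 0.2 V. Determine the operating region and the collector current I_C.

Assume active. Base-emitter loop: I_B = (V_BB − V_BE)/(R_B + (β+1)R_E) = (7 − 0.7)/(220 + 201×0.39) = 0.0211 mA.
I_C = β·I_B = 200×0.0211 = 4.22 mA.
V_CE = V_CC − I_C·R_C − I_E·R_E = 11 − 4.22×0.82 − 4.24×0.39 = 5.88 V > V_CE(sat), so the active-region assumption holds.

active; I_C ≈ 4.2 mA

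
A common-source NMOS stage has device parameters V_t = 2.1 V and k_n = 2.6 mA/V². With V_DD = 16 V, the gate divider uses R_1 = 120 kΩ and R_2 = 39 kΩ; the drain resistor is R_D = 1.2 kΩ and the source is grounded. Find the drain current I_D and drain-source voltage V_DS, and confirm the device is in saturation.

V_G = V_DD·R_2/(R_1+R_2) = 16×39/159 = 3.92 V. With the source grounded, V_GS = V_G = 3.92 V.
Assume saturation: I_D = (k_n/2)(V_GS − V_t)² = (2.6/2)×(3.92 − 2.1)² = 1.3×1.82² = 4.33 mA.
V_DS = V_DD − I_D·R_D = 16 − 4.33×1.2 = 10.8 V.
Saturation requires V_DS ≥ V_GS − V_t = 1.82 V; 10.8 ≥ 1.82 ✓.

I_D ≈ 4.3 mA, V_DS ≈ 11 V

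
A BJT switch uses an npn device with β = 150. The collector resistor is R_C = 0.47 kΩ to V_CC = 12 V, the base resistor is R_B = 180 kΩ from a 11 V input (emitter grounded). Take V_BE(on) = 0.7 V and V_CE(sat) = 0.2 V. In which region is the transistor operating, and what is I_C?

active; I_C ≈ 8.6 mA

Assume active. Base-emitter loop: I_B = (V_BB − V_BE)/R_B = (11 − 0.7)/180 = 0.0572 mA.
I_C = β·I_B = 150×0.0572 = 8.58 mA.
V_CE = V_CC − I_C·R_C = 12 − 8.58×0.47 = 7.97 V > V_CE(sat), so the active-region assumption holds.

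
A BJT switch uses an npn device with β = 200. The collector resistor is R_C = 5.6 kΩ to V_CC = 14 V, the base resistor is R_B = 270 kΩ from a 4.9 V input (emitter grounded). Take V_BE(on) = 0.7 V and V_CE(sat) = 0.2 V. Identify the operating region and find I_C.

saturation; I_C ≈ 2.5 mA

Assume active: I_B = (4.9 − 0.7)/270 = 0.0156 mA, giving I_C = β·I_B = 3.11 mA.
But then V_CE = 14 − 3.11×5.6 = -3.42 V < V_CE(sat) = 0.2 V — impossible in the active region.
So the transistor is saturated. With V_CE = 0.2 V, I_C = (V_CC − 0.2)/R_C = 13.8/5.6 = 2.46 mA.
Check: β·I_B = 3.11 mA > I_C = 2.46 mA, confirming saturation.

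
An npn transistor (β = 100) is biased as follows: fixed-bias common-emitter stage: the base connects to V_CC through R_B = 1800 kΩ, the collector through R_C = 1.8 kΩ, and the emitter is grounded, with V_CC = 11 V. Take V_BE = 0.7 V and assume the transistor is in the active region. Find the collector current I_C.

I_C ≈ 0.57 mA

Base loop: V_CC = I_B·R_B + V_BE, so I_B = (11 − 0.7)/1800 kΩ = 0.00572 mA.
In the active region I_C = β·I_B = 100 × 0.00572 = 0.572 mA.
Collector loop: V_CE = V_CC − I_C·R_C = 11 − 0.572×1.8 = 9.97 V.
Since V_CE = 9.97 V > V_CE(sat) ≈ 0.2 V, the transistor is in the active region as assumed.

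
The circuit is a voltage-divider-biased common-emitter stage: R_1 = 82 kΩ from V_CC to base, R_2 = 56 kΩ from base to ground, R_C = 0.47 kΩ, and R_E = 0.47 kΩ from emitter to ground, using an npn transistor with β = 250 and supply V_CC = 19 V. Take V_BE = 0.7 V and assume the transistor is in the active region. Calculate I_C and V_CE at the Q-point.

Thevenize the base divider: V_Th = V_CC·R_2/(R_1+R_2) = 19×56/138 = 7.71 V, R_Th = R_1‖R_2 = 33.3 kΩ.
Base-emitter loop: V_Th = I_B·R_Th + V_BE + (β+1)I_B·R_E, so I_B = (7.71 − 0.7) / (33.3 + 251×0.47) = 0.0463 mA.
I_C = β·I_B = 250×0.0463 = 11.6 mA, and I_E = (β+1)I_B = 11.6 mA.
V_CE = V_CC − I_C·R_C − I_E·R_E = 19 − 11.6×0.47 − 11.6×0.47 = 8.09 V.
V_CE = 8.09 V > 0.2 V confirms active-region operation.

I_C ≈ 12 mA, V_CE ≈ 8.1 V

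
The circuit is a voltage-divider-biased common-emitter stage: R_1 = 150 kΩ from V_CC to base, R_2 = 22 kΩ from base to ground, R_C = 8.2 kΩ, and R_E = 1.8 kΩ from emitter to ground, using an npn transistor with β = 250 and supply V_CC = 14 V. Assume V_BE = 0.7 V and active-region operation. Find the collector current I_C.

Thevenize the base divider: V_Th = V_CC·R_2/(R_1+R_2) = 14×22/172 = 1.79 V, R_Th = R_1‖R_2 = 19.2 kΩ.
Base-emitter loop: V_Th = I_B·R_Th + V_BE + (β+1)I_B·R_E, so I_B = (1.79 − 0.7) / (19.2 + 251×1.8) = 0.00232 mA.
I_C = β·I_B = 250×0.00232 = 0.579 mA, and I_E = (β+1)I_B = 0.581 mA.
V_CE = V_CC − I_C·R_C − I_E·R_E = 14 − 0.579×8.2 − 0.581×1.8 = 8.21 V.
V_CE = 8.21 V > 0.2 V confirms active-region operation.

I_C ≈ 0.58 mA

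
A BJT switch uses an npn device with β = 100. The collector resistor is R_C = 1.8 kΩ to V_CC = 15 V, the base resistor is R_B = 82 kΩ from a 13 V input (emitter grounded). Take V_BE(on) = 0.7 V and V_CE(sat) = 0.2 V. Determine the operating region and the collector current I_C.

Assume active: I_B = (13 − 0.7)/82 = 0.15 mA, giving I_C = β·I_B = 15 mA.
But then V_CE = 15 − 15×1.8 = -12 V < V_CE(sat) = 0.2 V — impossible in the active region.
So the transistor is saturated. With V_CE = 0.2 V, I_C = (V_CC − 0.2)/R_C = 14.8/1.8 = 8.22 mA.
Check: β·I_B = 15 mA > I_C = 8.22 mA, confirming saturation.

saturation; I_C ≈ 8.2 mA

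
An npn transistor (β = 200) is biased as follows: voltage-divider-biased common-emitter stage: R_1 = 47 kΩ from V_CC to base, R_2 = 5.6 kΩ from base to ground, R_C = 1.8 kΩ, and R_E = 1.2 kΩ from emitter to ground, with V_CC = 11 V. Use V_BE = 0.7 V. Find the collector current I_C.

Thevenize the base divider: V_Th = V_CC·R_2/(R_1+R_2) = 11×5.6/52.6 = 1.17 V, R_Th = R_1‖R_2 = 5 kΩ.
Base-emitter loop: V_Th = I_B·R_Th + V_BE + (β+1)I_B·R_E, so I_B = (1.17 − 0.7) / (5 + 201×1.2) = 0.00191 mA.
I_C = β·I_B = 200×0.00191 = 0.383 mA, and I_E = (β+1)I_B = 0.385 mA.
V_CE = V_CC − I_C·R_C − I_E·R_E = 11 − 0.383×1.8 − 0.385×1.2 = 9.85 V.
V_CE = 9.85 V > 0.2 V confirms active-region operation.

I_C ≈ 0.38 mA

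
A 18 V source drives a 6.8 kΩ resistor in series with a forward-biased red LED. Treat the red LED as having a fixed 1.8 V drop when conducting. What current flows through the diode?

KVL around the loop: 18 = V_D + I·R = 1.8 + I × 6.8 kΩ.
So I = (18 − 1.8) / 6.8 kΩ = 16.2 / 6.8 = 2.38 mA.

I ≈ 2.4 mA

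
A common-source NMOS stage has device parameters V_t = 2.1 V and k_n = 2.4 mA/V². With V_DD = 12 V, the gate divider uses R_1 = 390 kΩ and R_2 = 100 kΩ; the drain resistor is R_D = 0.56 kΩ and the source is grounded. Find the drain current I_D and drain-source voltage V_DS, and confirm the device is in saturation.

I_D ≈ 0.15 mA, V_DS ≈ 12 V

V_G = V_DD·R_2/(R_1+R_2) = 12×100/490 = 2.45 V. With the source grounded, V_GS = V_G = 2.45 V.
Assume saturation: I_D = (k_n/2)(V_GS − V_t)² = (2.4/2)×(2.45 − 2.1)² = 1.2×0.349² = 0.146 mA.
V_DS = V_DD − I_D·R_D = 12 − 0.146×0.56 = 11.9 V.
Saturation requires V_DS ≥ V_GS − V_t = 0.349 V; 11.9 ≥ 0.349 ✓.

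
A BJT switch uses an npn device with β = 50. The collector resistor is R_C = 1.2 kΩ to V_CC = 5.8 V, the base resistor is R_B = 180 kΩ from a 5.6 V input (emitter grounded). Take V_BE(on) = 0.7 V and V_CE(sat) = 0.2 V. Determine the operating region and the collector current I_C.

active; I_C ≈ 1.4 mA

Assume active. Base-emitter loop: I_B = (V_BB − V_BE)/R_B = (5.6 − 0.7)/180 = 0.0272 mA.
I_C = β·I_B = 50×0.0272 = 1.36 mA.
V_CE = V_CC − I_C·R_C = 5.8 − 1.36×1.2 = 4.17 V > V_CE(sat), so the active-region assumption holds.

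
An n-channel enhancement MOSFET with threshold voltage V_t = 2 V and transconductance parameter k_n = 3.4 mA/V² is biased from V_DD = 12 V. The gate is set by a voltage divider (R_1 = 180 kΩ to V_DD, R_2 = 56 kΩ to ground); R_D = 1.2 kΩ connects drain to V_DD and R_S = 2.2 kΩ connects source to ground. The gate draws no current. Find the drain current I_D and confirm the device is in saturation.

I_D ≈ 0.22 mA

V_G = V_DD·R_2/(R_1+R_2) = 12×56/236 = 2.85 V.
Assume saturation: I_D = (k_n/2)(V_GS − V_t)² with V_GS = V_G − I_D·R_S = 2.85 − 2.2·I_D.
Substituting gives 8.23·I_D² − 7.34·I_D + 1.22 = 0, with roots I_D = 0.221 or 0.671 mA.
The root I_D = 0.671 mA gives V_GS = 1.37 V ≤ V_t, so take I_D = 0.221 mA.
Then V_GS = 2.36 V and V_DS = V_DD − I_D(R_D+R_S) = 12 − 0.221×3.4 = 11.2 V.
Saturation requires V_DS ≥ V_GS − V_t = 0.361 V; 11.2 ≥ 0.361 ✓.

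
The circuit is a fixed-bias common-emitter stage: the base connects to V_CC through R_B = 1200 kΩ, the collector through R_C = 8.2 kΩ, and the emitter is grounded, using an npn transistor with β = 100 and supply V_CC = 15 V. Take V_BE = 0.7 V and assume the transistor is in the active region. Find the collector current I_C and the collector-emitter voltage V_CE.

I_C ≈ 1.2 mA, V_CE ≈ 5.2 V

Base loop: V_CC = I_B·R_B + V_BE, so I_B = (15 − 0.7)/1200 kΩ = 0.0119 mA.
In the active region I_C = β·I_B = 100 × 0.0119 = 1.19 mA.
Collector loop: V_CE = V_CC − I_C·R_C = 15 − 1.19×8.2 = 5.23 V.
Since V_CE = 5.23 V > V_CE(sat) ≈ 0.2 V, the transistor is in the active region as assumed.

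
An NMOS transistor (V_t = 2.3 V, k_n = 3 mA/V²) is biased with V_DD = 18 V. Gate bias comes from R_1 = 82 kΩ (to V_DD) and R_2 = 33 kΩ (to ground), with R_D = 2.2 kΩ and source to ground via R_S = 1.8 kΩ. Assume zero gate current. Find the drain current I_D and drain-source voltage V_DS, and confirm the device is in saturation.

V_G = V_DD·R_2/(R_1+R_2) = 18×33/115 = 5.17 V.
Assume saturation: I_D = (k_n/2)(V_GS − V_t)² with V_GS = V_G − I_D·R_S = 5.17 − 1.8·I_D.
Substituting gives 4.86·I_D² − 16.5·I_D + 12.3 = 0, with roots I_D = 1.11 or 2.28 mA.
The root I_D = 2.28 mA gives V_GS = 1.07 V ≤ V_t, so take I_D = 1.11 mA.
Then V_GS = 3.16 V and V_DS = V_DD − I_D(R_D+R_S) = 18 − 1.11×4 = 13.5 V.
Saturation requires V_DS ≥ V_GS − V_t = 0.861 V; 13.5 ≥ 0.861 ✓.

I_D ≈ 1.1 mA, V_DS ≈ 14 V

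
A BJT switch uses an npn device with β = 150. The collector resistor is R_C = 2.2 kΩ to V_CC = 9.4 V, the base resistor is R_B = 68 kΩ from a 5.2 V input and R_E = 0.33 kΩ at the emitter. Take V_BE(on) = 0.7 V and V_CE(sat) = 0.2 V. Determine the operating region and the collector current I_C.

saturation; I_C ≈ 3.6 mA

Assume active: I_B = (5.2 − 0.7)/(68 + 151×0.33) = 0.0382 mA, I_C = β·I_B = 5.73 mA.
Then V_CE = 9.4 − 5.73×2.2 − 5.77×0.33 = -5.11 V < 0.2 V — the active assumption fails.
Re-solve with V_CE = 0.2 V. KCL at the emitter: V_E/R_E = (V_BB−0.7−V_E)/R_B + (V_CC−0.2−V_E)/R_C, giving V_E = 1.21 V.
I_C = (V_CC − 0.2 − V_E)/R_C = (9.2 − 1.21)/2.2 = 3.63 mA.
Check: I_B = (4.5 − 1.21)/68 = 0.0483 mA, and β·I_B = 7.25 mA > I_C, confirming saturation.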